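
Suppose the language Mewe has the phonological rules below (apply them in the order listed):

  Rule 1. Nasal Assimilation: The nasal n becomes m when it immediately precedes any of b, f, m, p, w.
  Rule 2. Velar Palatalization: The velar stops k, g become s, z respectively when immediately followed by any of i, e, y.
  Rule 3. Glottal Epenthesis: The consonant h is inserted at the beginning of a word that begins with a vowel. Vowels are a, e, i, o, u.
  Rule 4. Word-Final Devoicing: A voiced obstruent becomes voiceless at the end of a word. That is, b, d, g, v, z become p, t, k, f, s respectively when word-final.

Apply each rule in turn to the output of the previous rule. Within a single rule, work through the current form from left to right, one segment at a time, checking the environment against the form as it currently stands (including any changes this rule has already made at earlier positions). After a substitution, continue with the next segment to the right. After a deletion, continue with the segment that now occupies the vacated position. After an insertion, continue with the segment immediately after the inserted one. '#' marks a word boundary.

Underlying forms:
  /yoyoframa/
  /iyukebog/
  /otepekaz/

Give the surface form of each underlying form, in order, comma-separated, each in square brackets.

[yoyoframa], [hiyusebok], [hotepekas]

/yoyoframa/:
  Rule 1 Nasal Assimilation: no change — [yoyoframa]
  Rule 2 Velar Palatalization: no change — [yoyoframa]
  Rule 3 Glottal Epenthesis: no change — [yoyoframa]
  Rule 4 Word-Final Devoicing: no change — [yoyoframa]
/iyukebog/:
  Rule 1 Nasal Assimilation: no change — [iyukebog]
  Rule 2 Velar Palatalization: [iyukebog] → [iyusebog]
  Rule 3 Glottal Epenthesis: [iyusebog] → [hiyusebog]
  Rule 4 Word-Final Devoicing: [hiyusebog] → [hiyusebok]
/otepekaz/:
  Rule 1 Nasal Assimilation: no change — [otepekaz]
  Rule 2 Velar Palatalization: no change — [otepekaz]
  Rule 3 Glottal Epenthesis: [otepekaz] → [hotepekaz]
  Rule 4 Word-Final Devoicing: [hotepekaz] → [hotepekas]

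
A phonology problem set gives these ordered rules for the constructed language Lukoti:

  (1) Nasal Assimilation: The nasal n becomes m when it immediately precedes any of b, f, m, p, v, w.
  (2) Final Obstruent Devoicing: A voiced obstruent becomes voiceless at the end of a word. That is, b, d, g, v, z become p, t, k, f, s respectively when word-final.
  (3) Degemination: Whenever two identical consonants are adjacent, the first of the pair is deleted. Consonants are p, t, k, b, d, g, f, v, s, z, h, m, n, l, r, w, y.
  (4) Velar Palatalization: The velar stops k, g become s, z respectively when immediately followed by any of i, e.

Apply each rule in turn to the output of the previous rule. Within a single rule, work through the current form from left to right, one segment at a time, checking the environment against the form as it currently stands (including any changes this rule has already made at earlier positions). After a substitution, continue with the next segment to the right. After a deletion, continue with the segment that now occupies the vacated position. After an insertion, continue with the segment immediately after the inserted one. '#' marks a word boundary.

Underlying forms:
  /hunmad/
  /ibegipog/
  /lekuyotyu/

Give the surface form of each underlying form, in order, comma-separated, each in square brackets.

[humat], [ibezipok], [lekuyotyu]

/hunmad/:
  (1) Nasal Assimilation: [hunmad] → [hummad]
  (2) Final Obstruent Devoicing: [hummad] → [hummat]
  (3) Degemination: [hummat] → [humat]
  (4) Velar Palatalization: no change — [humat]
/ibegipog/:
  (1) Nasal Assimilation: no change — [ibegipog]
  (2) Final Obstruent Devoicing: [ibegipog] → [ibegipok]
  (3) Degemination: no change — [ibegipok]
  (4) Velar Palatalization: [ibegipok] → [ibezipok]
/lekuyotyu/:
  (1) Nasal Assimilation: no change — [lekuyotyu]
  (2) Final Obstruent Devoicing: no change — [lekuyotyu]
  (3) Degemination: no change — [lekuyotyu]
  (4) Velar Palatalization: no change — [lekuyotyu]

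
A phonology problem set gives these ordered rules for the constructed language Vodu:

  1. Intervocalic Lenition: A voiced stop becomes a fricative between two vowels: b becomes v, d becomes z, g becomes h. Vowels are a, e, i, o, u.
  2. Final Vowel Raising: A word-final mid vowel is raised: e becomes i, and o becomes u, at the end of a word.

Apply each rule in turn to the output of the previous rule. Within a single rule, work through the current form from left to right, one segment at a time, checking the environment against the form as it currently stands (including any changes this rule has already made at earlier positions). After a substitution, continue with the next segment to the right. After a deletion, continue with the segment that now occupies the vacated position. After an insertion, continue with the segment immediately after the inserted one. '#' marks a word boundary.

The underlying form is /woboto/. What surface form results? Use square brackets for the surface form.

[wovotu]

1 Intervocalic Lenition: [woboto] → [wovoto]
2 Final Vowel Raising: [wovoto] → [wovotu]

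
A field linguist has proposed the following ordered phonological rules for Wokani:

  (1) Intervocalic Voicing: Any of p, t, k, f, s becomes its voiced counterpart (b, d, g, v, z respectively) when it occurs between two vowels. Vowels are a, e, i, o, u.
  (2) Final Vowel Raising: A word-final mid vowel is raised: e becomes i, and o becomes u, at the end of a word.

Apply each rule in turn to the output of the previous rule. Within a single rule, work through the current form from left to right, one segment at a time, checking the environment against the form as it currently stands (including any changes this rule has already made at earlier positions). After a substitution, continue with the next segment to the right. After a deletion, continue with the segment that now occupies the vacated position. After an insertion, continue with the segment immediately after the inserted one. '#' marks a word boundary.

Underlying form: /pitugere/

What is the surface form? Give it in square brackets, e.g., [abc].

(1) Intervocalic Voicing: [pitugere] → [pidugere]
(2) Final Vowel Raising: [pidugere] → [pidugeri]

[pidugeri]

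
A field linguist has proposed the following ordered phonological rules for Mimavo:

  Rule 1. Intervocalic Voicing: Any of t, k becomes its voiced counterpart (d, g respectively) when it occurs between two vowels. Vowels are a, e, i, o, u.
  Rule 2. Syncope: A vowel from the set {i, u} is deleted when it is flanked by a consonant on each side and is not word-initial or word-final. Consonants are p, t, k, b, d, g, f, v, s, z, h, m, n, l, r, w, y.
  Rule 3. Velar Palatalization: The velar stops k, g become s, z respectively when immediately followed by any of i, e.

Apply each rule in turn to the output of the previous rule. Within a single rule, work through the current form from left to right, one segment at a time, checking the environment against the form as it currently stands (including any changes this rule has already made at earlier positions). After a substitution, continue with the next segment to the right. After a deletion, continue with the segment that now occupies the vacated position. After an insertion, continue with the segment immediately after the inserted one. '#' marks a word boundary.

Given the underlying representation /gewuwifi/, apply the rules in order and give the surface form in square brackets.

[zewwfi]

Rule 1 Intervocalic Voicing: no change — [gewuwifi]
Rule 2 Syncope: [gewuwifi] → [gewwfi]
Rule 3 Velar Palatalization: [gewwfi] → [zewwfi]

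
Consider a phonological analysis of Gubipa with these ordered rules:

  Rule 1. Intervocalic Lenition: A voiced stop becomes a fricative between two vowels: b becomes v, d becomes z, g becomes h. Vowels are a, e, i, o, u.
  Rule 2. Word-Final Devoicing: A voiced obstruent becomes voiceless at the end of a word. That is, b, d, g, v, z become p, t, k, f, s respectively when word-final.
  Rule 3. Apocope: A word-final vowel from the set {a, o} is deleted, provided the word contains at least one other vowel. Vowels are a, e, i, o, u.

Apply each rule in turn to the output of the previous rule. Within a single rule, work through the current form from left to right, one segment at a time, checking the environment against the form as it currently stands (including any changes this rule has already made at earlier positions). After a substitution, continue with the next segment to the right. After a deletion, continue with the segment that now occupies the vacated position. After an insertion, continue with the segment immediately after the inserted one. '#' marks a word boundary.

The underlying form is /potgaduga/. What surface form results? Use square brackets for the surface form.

[potgazuh]

Rule 1 Intervocalic Lenition: [potgaduga] → [potgazuha]
Rule 2 Word-Final Devoicing: no change — [potgazuha]
Rule 3 Apocope: [potgazuha] → [potgazuh]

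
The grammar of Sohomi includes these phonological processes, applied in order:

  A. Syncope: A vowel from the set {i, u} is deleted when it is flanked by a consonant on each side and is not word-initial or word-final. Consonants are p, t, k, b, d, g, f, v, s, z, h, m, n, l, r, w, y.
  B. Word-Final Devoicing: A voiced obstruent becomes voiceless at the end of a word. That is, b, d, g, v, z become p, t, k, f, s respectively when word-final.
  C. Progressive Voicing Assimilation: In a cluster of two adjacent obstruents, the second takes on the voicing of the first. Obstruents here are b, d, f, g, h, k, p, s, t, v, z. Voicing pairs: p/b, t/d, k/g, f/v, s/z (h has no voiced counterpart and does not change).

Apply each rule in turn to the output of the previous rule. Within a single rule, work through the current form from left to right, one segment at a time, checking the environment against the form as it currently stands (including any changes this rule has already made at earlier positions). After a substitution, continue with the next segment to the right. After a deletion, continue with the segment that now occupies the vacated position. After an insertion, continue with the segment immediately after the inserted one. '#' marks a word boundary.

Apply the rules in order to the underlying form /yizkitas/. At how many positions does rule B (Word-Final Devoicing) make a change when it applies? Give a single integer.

A Syncope: [yizkitas] → [yzktas]
B Word-Final Devoicing: no change — [yzktas]
C Progressive Voicing Assimilation: [yzktas] → [yzgdas]
Rule B changed 0 position(s).

0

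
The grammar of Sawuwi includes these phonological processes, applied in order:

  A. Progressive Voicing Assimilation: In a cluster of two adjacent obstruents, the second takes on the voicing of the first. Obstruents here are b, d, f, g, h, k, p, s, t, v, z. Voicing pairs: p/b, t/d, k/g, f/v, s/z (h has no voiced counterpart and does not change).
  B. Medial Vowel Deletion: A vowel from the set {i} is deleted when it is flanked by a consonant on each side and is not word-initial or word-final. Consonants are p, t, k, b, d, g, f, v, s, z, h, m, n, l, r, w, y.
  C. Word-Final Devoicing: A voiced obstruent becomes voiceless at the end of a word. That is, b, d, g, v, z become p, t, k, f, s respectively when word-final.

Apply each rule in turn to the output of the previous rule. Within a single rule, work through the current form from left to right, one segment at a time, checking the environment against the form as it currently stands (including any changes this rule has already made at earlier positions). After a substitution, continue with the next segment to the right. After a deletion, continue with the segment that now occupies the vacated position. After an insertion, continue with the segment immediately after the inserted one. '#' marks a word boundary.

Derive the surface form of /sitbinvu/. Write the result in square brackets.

A Progressive Voicing Assimilation: [sitbinvu] → [sitpinvu]
B Medial Vowel Deletion: [sitpinvu] → [stpnvu]
C Word-Final Devoicing: no change — [stpnvu]

[stpnvu]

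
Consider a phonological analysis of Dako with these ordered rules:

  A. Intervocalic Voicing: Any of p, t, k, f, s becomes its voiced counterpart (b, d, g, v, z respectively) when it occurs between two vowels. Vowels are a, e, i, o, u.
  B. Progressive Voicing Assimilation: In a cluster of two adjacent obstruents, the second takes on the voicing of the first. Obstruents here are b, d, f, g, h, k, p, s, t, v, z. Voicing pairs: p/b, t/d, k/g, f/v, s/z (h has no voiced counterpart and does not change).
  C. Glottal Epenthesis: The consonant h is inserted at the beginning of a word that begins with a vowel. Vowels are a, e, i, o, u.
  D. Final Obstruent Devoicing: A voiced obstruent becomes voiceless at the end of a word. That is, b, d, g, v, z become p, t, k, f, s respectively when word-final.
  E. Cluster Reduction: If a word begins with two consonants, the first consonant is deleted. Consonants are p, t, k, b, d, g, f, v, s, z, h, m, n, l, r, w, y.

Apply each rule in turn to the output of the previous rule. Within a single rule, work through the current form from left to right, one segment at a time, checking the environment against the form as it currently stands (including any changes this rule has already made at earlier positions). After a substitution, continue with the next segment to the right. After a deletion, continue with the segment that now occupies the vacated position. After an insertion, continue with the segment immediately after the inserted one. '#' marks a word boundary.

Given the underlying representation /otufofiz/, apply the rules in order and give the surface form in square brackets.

[hoduvovis]

A Intervocalic Voicing: [otufofiz] → [oduvoviz]
B Progressive Voicing Assimilation: no change — [oduvoviz]
C Glottal Epenthesis: [oduvoviz] → [hoduvoviz]
D Final Obstruent Devoicing: [hoduvoviz] → [hoduvovis]
E Cluster Reduction: no change — [hoduvovis]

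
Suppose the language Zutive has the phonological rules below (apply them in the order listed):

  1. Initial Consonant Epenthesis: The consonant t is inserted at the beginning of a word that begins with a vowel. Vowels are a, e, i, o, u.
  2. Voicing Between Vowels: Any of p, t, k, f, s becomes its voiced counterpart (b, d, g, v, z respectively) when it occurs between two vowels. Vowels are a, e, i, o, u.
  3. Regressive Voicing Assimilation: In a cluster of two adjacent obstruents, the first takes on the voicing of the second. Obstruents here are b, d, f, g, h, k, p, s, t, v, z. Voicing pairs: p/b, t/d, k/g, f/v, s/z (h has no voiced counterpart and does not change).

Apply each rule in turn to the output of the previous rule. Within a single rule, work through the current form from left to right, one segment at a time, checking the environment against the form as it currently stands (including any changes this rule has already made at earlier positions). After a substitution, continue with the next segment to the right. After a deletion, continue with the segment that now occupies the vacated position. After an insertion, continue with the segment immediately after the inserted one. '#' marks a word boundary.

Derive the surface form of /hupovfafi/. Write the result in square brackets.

[huboffavi]

1 Initial Consonant Epenthesis: no change — [hupovfafi]
2 Voicing Between Vowels: [hupovfafi] → [hubovfavi]
3 Regressive Voicing Assimilation: [hubovfavi] → [huboffavi]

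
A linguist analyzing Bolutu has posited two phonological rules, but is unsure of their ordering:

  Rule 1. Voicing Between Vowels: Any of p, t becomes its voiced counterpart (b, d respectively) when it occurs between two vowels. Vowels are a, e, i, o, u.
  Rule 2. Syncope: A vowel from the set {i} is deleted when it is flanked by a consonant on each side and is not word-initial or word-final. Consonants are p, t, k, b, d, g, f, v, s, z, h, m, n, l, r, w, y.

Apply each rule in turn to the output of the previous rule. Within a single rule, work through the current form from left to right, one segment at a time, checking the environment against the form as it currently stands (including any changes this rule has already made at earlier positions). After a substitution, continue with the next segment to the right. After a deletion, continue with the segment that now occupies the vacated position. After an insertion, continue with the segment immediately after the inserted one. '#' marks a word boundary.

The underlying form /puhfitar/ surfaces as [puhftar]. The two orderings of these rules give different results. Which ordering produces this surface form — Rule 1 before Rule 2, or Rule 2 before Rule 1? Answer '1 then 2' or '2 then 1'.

Order 1 then 2:
  1 Voicing Between Vowels: [puhfitar] → [puhfidar]
  2 Syncope: [puhfidar] → [puhfdar]
  result: [puhfdar]
Order 2 then 1:
  2 Syncope: [puhfitar] → [puhftar]
  1 Voicing Between Vowels: no change — [puhftar]
  result: [puhftar]

2 then 1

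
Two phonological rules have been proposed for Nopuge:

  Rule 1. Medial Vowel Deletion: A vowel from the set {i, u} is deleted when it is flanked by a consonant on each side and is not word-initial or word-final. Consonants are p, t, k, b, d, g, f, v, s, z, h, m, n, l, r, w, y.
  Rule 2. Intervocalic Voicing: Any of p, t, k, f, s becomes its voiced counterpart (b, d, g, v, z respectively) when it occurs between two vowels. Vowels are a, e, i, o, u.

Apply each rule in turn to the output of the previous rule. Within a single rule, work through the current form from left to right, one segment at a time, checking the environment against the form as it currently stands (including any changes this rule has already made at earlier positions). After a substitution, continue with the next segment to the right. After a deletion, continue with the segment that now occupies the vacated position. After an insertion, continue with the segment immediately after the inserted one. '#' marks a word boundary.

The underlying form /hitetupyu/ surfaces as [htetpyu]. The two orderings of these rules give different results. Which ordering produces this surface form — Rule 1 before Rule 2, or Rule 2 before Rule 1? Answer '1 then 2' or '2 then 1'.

1 then 2

Order 1 then 2:
  1 Medial Vowel Deletion: [hitetupyu] → [htetpyu]
  2 Intervocalic Voicing: no change — [htetpyu]
  result: [htetpyu]
Order 2 then 1:
  2 Intervocalic Voicing: [hitetupyu] → [hidedupyu]
  1 Medial Vowel Deletion: [hidedupyu] → [hdedpyu]
  result: [hdedpyu]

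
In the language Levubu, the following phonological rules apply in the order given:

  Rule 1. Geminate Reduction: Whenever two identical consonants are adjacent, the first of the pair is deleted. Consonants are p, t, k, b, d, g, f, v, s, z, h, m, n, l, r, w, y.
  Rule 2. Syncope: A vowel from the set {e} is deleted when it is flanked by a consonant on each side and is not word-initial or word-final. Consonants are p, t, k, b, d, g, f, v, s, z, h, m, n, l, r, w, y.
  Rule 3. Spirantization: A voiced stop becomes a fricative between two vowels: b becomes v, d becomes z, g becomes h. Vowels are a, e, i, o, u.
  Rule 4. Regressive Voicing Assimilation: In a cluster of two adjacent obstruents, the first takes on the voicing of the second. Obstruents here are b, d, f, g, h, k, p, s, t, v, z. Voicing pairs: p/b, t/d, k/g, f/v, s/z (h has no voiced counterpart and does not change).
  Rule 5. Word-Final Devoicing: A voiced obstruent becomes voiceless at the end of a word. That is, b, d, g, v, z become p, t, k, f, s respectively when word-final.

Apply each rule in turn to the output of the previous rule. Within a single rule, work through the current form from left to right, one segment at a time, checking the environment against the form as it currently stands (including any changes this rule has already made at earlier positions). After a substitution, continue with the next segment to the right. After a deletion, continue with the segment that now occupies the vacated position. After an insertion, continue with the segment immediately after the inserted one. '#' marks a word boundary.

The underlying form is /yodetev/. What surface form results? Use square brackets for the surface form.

[yotdf]

Rule 1 Geminate Reduction: no change — [yodetev]
Rule 2 Syncope: [yodetev] → [yodtv]
Rule 3 Spirantization: no change — [yodtv]
Rule 4 Regressive Voicing Assimilation: [yodtv] → [yotdv]
Rule 5 Word-Final Devoicing: [yotdv] → [yotdf]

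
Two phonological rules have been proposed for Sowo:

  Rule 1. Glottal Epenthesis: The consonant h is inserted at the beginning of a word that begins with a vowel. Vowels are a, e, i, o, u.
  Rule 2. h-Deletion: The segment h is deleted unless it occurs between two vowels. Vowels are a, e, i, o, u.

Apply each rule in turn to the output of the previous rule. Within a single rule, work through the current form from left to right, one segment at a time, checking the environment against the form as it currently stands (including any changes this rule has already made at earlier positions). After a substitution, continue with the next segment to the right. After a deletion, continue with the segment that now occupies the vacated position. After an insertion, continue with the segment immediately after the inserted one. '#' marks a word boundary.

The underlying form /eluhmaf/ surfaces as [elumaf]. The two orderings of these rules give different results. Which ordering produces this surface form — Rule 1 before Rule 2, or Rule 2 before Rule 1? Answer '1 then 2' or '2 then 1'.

Order 1 then 2:
  1 Glottal Epenthesis: [eluhmaf] → [heluhmaf]
  2 h-Deletion: [heluhmaf] → [elumaf]
  result: [elumaf]
Order 2 then 1:
  2 h-Deletion: [eluhmaf] → [elumaf]
  1 Glottal Epenthesis: [elumaf] → [helumaf]
  result: [helumaf]

1 then 2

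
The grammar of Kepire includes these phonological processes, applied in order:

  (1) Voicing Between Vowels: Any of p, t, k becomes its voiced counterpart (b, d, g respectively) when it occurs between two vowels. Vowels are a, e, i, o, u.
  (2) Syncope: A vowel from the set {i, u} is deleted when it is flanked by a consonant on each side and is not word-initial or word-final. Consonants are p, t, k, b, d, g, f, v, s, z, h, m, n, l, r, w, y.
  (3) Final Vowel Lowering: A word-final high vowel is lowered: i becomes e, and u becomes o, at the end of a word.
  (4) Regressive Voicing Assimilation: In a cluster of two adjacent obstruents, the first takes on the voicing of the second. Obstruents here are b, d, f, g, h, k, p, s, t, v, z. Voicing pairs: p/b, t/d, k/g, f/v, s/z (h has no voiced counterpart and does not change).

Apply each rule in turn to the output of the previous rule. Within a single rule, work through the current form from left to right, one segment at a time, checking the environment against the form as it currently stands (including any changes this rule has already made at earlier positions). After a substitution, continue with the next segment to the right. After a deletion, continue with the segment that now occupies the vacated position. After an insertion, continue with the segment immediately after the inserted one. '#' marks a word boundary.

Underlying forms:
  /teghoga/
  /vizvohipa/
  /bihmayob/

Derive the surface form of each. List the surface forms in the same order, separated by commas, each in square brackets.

[tekhoga], [vzvohba], [phmayob]

/teghoga/:
  (1) Voicing Between Vowels: no change — [teghoga]
  (2) Syncope: no change — [teghoga]
  (3) Final Vowel Lowering: no change — [teghoga]
  (4) Regressive Voicing Assimilation: [teghoga] → [tekhoga]
/vizvohipa/:
  (1) Voicing Between Vowels: [vizvohipa] → [vizvohiba]
  (2) Syncope: [vizvohiba] → [vzvohba]
  (3) Final Vowel Lowering: no change — [vzvohba]
  (4) Regressive Voicing Assimilation: no change — [vzvohba]
/bihmayob/:
  (1) Voicing Between Vowels: no change — [bihmayob]
  (2) Syncope: [bihmayob] → [bhmayob]
  (3) Final Vowel Lowering: no change — [bhmayob]
  (4) Regressive Voicing Assimilation: [bhmayob] → [phmayob]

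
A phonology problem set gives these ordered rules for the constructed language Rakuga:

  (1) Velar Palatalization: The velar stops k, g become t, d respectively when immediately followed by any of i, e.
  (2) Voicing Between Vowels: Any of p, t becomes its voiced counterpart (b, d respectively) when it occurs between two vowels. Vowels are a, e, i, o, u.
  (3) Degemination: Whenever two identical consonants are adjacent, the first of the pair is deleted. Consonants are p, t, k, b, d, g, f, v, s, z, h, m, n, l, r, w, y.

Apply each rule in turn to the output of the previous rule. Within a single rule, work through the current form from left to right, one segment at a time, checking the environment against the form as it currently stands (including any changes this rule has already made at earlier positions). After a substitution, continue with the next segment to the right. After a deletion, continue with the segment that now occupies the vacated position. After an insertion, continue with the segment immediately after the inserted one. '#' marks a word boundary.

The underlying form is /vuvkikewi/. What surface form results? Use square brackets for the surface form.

(1) Velar Palatalization: [vuvkikewi] → [vuvtitewi]
(2) Voicing Between Vowels: [vuvtitewi] → [vuvtidewi]
(3) Degemination: no change — [vuvtidewi]

[vuvtidewi]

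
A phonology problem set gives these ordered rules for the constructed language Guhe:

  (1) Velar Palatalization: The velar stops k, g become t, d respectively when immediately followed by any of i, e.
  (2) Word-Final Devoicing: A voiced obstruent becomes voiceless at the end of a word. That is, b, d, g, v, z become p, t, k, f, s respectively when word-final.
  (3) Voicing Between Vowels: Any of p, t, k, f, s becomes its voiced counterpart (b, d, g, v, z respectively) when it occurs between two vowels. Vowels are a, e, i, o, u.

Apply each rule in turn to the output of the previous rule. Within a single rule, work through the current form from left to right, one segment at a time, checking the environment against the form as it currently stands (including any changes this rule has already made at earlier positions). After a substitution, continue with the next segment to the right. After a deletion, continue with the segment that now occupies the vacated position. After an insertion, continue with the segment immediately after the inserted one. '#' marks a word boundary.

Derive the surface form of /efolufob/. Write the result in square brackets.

(1) Velar Palatalization: no change — [efolufob]
(2) Word-Final Devoicing: [efolufob] → [efolufop]
(3) Voicing Between Vowels: [efolufop] → [evoluvop]

[evoluvop]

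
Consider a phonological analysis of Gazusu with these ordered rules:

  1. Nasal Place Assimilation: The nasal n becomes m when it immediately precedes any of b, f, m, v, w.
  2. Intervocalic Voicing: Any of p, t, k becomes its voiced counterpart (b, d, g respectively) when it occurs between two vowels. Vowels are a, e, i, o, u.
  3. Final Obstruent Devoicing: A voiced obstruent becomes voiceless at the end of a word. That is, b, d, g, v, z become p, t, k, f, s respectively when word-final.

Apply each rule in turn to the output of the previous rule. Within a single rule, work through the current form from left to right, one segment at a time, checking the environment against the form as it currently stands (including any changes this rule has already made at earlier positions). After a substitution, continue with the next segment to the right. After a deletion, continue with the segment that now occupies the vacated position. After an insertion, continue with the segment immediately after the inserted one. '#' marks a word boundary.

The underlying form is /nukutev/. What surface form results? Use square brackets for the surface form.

1 Nasal Place Assimilation: no change — [nukutev]
2 Intervocalic Voicing: [nukutev] → [nugudev]
3 Final Obstruent Devoicing: [nugudev] → [nugudef]

[nugudef]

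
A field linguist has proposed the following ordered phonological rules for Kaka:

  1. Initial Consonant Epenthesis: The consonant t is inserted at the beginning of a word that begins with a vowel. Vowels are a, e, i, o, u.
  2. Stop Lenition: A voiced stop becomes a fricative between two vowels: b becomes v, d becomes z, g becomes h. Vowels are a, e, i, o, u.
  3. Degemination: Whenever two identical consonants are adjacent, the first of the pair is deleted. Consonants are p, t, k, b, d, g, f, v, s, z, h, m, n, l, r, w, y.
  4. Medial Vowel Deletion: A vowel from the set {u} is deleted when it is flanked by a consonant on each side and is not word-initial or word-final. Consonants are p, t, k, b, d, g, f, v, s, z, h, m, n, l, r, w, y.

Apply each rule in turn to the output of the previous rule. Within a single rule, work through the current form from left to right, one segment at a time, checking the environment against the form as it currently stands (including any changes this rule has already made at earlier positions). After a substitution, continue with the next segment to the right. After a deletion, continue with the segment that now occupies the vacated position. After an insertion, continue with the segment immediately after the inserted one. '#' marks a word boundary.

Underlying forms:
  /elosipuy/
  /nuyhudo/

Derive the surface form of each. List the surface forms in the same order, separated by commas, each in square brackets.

/elosipuy/:
  1 Initial Consonant Epenthesis: [elosipuy] → [telosipuy]
  2 Stop Lenition: no change — [telosipuy]
  3 Degemination: no change — [telosipuy]
  4 Medial Vowel Deletion: [telosipuy] → [telosipy]
/nuyhudo/:
  1 Initial Consonant Epenthesis: no change — [nuyhudo]
  2 Stop Lenition: [nuyhudo] → [nuyhuzo]
  3 Degemination: no change — [nuyhuzo]
  4 Medial Vowel Deletion: [nuyhuzo] → [nyhzo]

[telosipy], [nyhzo]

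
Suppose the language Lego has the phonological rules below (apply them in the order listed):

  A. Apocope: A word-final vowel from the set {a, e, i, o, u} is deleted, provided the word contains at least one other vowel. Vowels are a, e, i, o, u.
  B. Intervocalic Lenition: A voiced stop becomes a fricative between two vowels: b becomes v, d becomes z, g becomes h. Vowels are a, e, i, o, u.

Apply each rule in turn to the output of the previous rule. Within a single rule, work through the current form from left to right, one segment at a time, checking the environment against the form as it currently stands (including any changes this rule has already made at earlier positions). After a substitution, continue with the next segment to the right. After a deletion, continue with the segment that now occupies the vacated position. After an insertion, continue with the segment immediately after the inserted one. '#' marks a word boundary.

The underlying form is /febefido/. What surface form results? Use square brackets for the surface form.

A Apocope: [febefido] → [febefid]
B Intervocalic Lenition: [febefid] → [fevefid]

[fevefid]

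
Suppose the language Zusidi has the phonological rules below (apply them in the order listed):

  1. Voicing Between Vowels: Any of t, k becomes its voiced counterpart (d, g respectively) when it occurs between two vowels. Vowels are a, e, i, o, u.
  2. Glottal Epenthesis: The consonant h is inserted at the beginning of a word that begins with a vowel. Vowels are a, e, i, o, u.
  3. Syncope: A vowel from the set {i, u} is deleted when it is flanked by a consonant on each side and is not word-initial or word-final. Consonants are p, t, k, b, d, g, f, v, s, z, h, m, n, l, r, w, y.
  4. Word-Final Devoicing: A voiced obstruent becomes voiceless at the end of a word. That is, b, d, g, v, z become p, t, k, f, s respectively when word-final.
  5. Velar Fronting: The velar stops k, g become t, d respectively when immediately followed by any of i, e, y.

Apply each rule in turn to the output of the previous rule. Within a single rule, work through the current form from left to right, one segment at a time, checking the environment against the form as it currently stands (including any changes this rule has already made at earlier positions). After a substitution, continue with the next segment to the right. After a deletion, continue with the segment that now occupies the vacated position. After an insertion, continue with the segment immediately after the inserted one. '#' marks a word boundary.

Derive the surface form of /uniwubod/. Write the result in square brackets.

[hnwbot]

1 Voicing Between Vowels: no change — [uniwubod]
2 Glottal Epenthesis: [uniwubod] → [huniwubod]
3 Syncope: [huniwubod] → [hnwbod]
4 Word-Final Devoicing: [hnwbod] → [hnwbot]
5 Velar Fronting: no change — [hnwbot]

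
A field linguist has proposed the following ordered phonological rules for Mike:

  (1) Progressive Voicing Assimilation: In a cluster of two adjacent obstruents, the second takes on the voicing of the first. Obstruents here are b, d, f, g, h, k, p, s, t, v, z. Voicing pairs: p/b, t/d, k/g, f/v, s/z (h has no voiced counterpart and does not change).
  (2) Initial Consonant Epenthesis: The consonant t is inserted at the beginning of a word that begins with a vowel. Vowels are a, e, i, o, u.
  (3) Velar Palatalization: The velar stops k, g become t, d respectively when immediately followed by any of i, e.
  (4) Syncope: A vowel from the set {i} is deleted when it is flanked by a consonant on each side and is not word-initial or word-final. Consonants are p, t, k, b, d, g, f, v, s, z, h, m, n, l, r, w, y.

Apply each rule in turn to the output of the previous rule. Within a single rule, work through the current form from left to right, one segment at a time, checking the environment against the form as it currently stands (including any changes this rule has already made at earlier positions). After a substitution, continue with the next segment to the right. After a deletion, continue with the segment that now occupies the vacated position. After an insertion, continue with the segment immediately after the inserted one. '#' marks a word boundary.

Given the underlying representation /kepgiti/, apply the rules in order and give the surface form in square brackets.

[teptti]

(1) Progressive Voicing Assimilation: [kepgiti] → [kepkiti]
(2) Initial Consonant Epenthesis: no change — [kepkiti]
(3) Velar Palatalization: [kepkiti] → [teptiti]
(4) Syncope: [teptiti] → [teptti]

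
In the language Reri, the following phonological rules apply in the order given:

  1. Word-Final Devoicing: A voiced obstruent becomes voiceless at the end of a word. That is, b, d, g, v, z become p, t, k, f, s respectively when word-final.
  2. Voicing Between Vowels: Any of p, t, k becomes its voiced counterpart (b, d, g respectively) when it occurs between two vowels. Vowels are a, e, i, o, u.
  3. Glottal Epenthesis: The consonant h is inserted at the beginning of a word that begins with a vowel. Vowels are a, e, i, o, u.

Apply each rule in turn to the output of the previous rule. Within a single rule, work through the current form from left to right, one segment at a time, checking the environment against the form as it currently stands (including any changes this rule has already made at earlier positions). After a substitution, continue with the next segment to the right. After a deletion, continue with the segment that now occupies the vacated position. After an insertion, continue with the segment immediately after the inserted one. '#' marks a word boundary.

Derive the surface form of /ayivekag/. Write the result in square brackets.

[hayivegak]

1 Word-Final Devoicing: [ayivekag] → [ayivekak]
2 Voicing Between Vowels: [ayivekak] → [ayivegak]
3 Glottal Epenthesis: [ayivegak] → [hayivegak]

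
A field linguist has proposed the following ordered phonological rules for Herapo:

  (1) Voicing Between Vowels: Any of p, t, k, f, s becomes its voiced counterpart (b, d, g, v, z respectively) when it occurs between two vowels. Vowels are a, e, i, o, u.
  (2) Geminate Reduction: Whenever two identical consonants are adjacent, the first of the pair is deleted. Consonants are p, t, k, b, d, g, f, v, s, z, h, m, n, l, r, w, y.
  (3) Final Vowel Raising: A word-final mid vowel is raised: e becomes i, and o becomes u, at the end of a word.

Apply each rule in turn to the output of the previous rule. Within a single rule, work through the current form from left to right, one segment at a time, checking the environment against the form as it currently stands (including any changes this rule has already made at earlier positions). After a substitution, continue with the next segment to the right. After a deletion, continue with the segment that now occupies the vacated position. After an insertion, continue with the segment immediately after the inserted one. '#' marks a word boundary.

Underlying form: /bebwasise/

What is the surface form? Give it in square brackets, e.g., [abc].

(1) Voicing Between Vowels: [bebwasise] → [bebwazize]
(2) Geminate Reduction: no change — [bebwazize]
(3) Final Vowel Raising: [bebwazize] → [bebwazizi]

[bebwazizi]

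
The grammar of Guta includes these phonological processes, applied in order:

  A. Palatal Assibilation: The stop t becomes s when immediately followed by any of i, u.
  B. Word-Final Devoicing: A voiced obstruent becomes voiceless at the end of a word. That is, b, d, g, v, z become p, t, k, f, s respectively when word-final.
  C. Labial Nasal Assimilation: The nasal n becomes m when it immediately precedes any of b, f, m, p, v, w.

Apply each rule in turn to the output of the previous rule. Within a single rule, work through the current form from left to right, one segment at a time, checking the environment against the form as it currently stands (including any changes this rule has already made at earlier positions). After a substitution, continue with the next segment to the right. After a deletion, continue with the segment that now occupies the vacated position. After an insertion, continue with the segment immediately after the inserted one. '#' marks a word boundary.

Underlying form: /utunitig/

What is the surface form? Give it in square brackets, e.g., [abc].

[usunisik]

A Palatal Assibilation: [utunitig] → [usunisig]
B Word-Final Devoicing: [usunisig] → [usunisik]
C Labial Nasal Assimilation: no change — [usunisik]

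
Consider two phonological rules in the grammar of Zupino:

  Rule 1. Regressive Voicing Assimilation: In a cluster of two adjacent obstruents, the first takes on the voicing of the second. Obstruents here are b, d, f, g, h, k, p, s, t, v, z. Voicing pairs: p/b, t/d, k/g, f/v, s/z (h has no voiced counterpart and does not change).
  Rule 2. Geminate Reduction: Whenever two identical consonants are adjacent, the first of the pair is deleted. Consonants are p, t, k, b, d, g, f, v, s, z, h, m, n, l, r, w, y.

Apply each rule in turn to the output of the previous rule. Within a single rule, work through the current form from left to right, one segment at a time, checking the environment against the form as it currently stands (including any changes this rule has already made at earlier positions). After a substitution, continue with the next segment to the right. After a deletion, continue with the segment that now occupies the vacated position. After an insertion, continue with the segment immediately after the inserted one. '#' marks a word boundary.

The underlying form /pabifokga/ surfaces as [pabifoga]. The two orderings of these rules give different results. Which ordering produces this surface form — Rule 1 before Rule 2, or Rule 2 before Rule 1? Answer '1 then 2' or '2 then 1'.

1 then 2

Order 1 then 2:
  1 Regressive Voicing Assimilation: [pabifokga] → [pabifogga]
  2 Geminate Reduction: [pabifogga] → [pabifoga]
  result: [pabifoga]
Order 2 then 1:
  2 Geminate Reduction: no change — [pabifokga]
  1 Regressive Voicing Assimilation: [pabifokga] → [pabifogga]
  result: [pabifogga]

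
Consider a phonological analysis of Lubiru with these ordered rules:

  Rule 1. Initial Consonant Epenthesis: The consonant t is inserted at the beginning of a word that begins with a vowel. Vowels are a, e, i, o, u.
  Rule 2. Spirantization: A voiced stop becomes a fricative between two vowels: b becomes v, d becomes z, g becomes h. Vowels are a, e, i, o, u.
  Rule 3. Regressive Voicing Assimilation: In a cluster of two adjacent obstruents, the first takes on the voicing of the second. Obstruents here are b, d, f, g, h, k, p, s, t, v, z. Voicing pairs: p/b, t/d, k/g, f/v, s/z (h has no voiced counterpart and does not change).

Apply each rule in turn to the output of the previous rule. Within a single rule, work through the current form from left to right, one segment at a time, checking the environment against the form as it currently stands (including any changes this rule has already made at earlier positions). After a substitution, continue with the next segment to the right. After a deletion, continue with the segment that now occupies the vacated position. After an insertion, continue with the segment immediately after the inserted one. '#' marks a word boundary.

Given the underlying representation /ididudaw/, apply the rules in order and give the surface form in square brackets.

Rule 1 Initial Consonant Epenthesis: [ididudaw] → [tididudaw]
Rule 2 Spirantization: [tididudaw] → [tizizuzaw]
Rule 3 Regressive Voicing Assimilation: no change — [tizizuzaw]

[tizizuzaw]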